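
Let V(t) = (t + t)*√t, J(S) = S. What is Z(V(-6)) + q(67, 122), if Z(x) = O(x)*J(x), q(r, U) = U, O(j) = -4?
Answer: 122 + 48*I*√6 ≈ 122.0 + 117.58*I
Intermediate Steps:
V(t) = 2*t^(3/2) (V(t) = (2*t)*√t = 2*t^(3/2))
Z(x) = -4*x
Z(V(-6)) + q(67, 122) = -8*(-6)^(3/2) + 122 = -8*(-6*I*√6) + 122 = -(-48)*I*√6 + 122 = 48*I*√6 + 122 = 122 + 48*I*√6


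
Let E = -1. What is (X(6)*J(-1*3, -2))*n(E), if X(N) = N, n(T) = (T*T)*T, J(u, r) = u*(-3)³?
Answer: -486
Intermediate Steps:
J(u, r) = -27*u (J(u, r) = u*(-27) = -27*u)
n(T) = T³ (n(T) = T²*T = T³)
(X(6)*J(-1*3, -2))*n(E) = (6*(-(-27)*3))*(-1)³ = (6*(-27*(-3)))*(-1) = (6*81)*(-1) = 486*(-1) = -486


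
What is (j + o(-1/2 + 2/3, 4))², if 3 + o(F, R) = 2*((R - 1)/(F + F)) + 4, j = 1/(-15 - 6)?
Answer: 158404/441 ≈ 359.19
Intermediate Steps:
j = -1/21 (j = 1/(-21) = -1/21 ≈ -0.047619)
o(F, R) = 1 + (-1 + R)/F (o(F, R) = -3 + (2*((R - 1)/(F + F)) + 4) = -3 + (2*((-1 + R)/((2*F))) + 4) = -3 + (2*((-1 + R)*(1/(2*F))) + 4) = -3 + (2*((-1 + R)/(2*F)) + 4) = -3 + ((-1 + R)/F + 4) = -3 + (4 + (-1 + R)/F) = 1 + (-1 + R)/F)
(j + o(-1/2 + 2/3, 4))² = (-1/21 + (-1 + (-1/2 + 2/3) + 4)/(-1/2 + 2/3))² = (-1/21 + (-1 + (-1*½ + 2*(⅓)) + 4)/(-1*½ + 2*(⅓)))² = (-1/21 + (-1 + (-½ + ⅔) + 4)/(-½ + ⅔))² = (-1/21 + (-1 + ⅙ + 4)/(⅙))² = (-1/21 + 6*(19/6))² = (-1/21 + 19)² = (398/21)² = 158404/441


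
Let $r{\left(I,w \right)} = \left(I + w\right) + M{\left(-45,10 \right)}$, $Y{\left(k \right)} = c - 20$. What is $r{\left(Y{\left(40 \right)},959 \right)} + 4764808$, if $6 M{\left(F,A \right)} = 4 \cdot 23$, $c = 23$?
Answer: $\frac{14297356}{3} \approx 4.7658 \cdot 10^{6}$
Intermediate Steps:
$M{\left(F,A \right)} = \frac{46}{3}$ ($M{\left(F,A \right)} = \frac{4 \cdot 23}{6} = \frac{1}{6} \cdot 92 = \frac{46}{3}$)
$Y{\left(k \right)} = 3$ ($Y{\left(k \right)} = 23 - 20 = 3$)
$r{\left(I,w \right)} = \frac{46}{3} + I + w$ ($r{\left(I,w \right)} = \left(I + w\right) + \frac{46}{3} = \frac{46}{3} + I + w$)
$r{\left(Y{\left(40 \right)},959 \right)} + 4764808 = \left(\frac{46}{3} + 3 + 959\right) + 4764808 = \frac{2932}{3} + 4764808 = \frac{14297356}{3}$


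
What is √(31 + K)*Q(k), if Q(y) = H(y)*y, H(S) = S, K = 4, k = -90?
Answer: 8100*√35 ≈ 47920.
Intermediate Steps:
Q(y) = y² (Q(y) = y*y = y²)
√(31 + K)*Q(k) = √(31 + 4)*(-90)² = √35*8100 = 8100*√35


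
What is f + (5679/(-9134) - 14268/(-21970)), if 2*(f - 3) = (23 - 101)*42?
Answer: -164048200509/100336990 ≈ -1635.0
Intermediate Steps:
f = -1635 (f = 3 + ((23 - 101)*42)/2 = 3 + (-78*42)/2 = 3 + (½)*(-3276) = 3 - 1638 = -1635)
f + (5679/(-9134) - 14268/(-21970)) = -1635 + (5679/(-9134) - 14268/(-21970)) = -1635 + (5679*(-1/9134) - 14268*(-1/21970)) = -1635 + (-5679/9134 + 7134/10985) = -1635 + 2778141/100336990 = -164048200509/100336990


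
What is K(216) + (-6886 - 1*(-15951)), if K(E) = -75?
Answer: 8990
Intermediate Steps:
K(216) + (-6886 - 1*(-15951)) = -75 + (-6886 - 1*(-15951)) = -75 + (-6886 + 15951) = -75 + 9065 = 8990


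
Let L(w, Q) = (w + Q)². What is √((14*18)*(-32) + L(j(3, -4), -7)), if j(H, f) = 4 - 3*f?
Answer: 3*I*√887 ≈ 89.348*I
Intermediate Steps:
L(w, Q) = (Q + w)²
√((14*18)*(-32) + L(j(3, -4), -7)) = √((14*18)*(-32) + (-7 + (4 - 3*(-4)))²) = √(252*(-32) + (-7 + (4 + 12))²) = √(-8064 + (-7 + 16)²) = √(-8064 + 9²) = √(-8064 + 81) = √(-7983) = 3*I*√887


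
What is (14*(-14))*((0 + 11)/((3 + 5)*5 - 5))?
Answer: -308/5 ≈ -61.600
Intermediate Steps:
(14*(-14))*((0 + 11)/((3 + 5)*5 - 5)) = -2156/(8*5 - 5) = -2156/(40 - 5) = -2156/35 = -196*11/35 = -308/5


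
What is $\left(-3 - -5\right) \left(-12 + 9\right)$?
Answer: $-6$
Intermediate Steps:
$\left(-3 - -5\right) \left(-12 + 9\right) = \left(-3 + 5\right) \left(-3\right) = 2 \left(-3\right) = -6$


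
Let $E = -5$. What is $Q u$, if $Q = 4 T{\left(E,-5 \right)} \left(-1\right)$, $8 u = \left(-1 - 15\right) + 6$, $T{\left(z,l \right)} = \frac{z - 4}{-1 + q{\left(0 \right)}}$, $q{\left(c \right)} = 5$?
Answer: $- \frac{45}{4} \approx -11.25$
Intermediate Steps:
$T{\left(z,l \right)} = -1 + \frac{z}{4}$ ($T{\left(z,l \right)} = \frac{z - 4}{-1 + 5} = \frac{-4 + z}{4} = \left(-4 + z\right) \frac{1}{4} = -1 + \frac{z}{4}$)
$u = - \frac{5}{4}$ ($u = \frac{\left(-1 - 15\right) + 6}{8} = \frac{-16 + 6}{8} = \frac{1}{8} \left(-10\right) = - \frac{5}{4} \approx -1.25$)
$Q = 9$ ($Q = 4 \left(-1 + \frac{1}{4} \left(-5\right)\right) \left(-1\right) = 4 \left(-1 - \frac{5}{4}\right) \left(-1\right) = 4 \left(- \frac{9}{4}\right) \left(-1\right) = \left(-9\right) \left(-1\right) = 9$)
$Q u = 9 \left(- \frac{5}{4}\right) = - \frac{45}{4}$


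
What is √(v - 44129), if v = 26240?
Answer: I*√17889 ≈ 133.75*I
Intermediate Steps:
√(v - 44129) = √(26240 - 44129) = √(-17889) = I*√17889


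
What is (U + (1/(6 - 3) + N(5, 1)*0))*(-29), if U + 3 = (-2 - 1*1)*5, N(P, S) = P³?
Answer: 1537/3 ≈ 512.33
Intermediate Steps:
U = -18 (U = -3 + (-2 - 1*1)*5 = -3 + (-2 - 1)*5 = -3 - 3*5 = -3 - 15 = -18)
(U + (1/(6 - 3) + N(5, 1)*0))*(-29) = (-18 + (1/(6 - 3) + 5³*0))*(-29) = (-18 + (1/3 + 125*0))*(-29) = (-18 + (⅓ + 0))*(-29) = (-18 + ⅓)*(-29) = -53/3*(-29) = 1537/3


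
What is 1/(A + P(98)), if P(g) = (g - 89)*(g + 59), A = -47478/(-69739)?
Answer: 69739/98588685 ≈ 0.00070737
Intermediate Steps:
A = 47478/69739 (A = -47478*(-1/69739) = 47478/69739 ≈ 0.68080)
P(g) = (-89 + g)*(59 + g)
1/(A + P(98)) = 1/(47478/69739 + (-5251 + 98² - 30*98)) = 1/(47478/69739 + (-5251 + 9604 - 2940)) = 1/(47478/69739 + 1413) = 1/(98588685/69739) = 69739/98588685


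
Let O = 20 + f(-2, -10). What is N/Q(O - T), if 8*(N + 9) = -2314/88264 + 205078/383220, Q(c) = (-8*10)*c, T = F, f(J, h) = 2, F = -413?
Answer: 302268991531/1177093646784000 ≈ 0.00025679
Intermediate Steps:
T = -413
O = 22 (O = 20 + 2 = 22)
Q(c) = -80*c
N = -302268991531/33824530080 (N = -9 + (-2314/88264 + 205078/383220)/8 = -9 + (-2314*1/88264 + 205078*(1/383220))/8 = -9 + (-1157/44132 + 102539/191610)/8 = -9 + (⅛)*(2151779189/4228066260) = -9 + 2151779189/33824530080 = -302268991531/33824530080 ≈ -8.9364)
N/Q(O - T) = -302268991531*(-1/(80*(22 - 1*(-413))))/33824530080 = -302268991531*(-1/(80*(22 + 413)))/33824530080 = -302268991531/(33824530080*((-80*435))) = -302268991531/33824530080/(-34800) = -302268991531/33824530080*(-1/34800) = 302268991531/1177093646784000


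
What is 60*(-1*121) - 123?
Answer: -7383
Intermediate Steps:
60*(-1*121) - 123 = 60*(-121) - 123 = -7260 - 123 = -7383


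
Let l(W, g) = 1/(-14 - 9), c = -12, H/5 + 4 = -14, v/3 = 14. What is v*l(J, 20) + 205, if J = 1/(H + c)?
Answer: 4673/23 ≈ 203.17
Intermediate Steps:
v = 42 (v = 3*14 = 42)
H = -90 (H = -20 + 5*(-14) = -20 - 70 = -90)
J = -1/102 (J = 1/(-90 - 12) = 1/(-102) = -1/102 ≈ -0.0098039)
l(W, g) = -1/23 (l(W, g) = 1/(-23) = -1/23)
v*l(J, 20) + 205 = 42*(-1/23) + 205 = -42/23 + 205 = 4673/23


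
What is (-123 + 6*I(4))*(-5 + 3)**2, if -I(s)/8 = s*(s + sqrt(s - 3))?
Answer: -4332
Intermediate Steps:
I(s) = -8*s*(s + sqrt(-3 + s)) (I(s) = -8*s*(s + sqrt(s - 3)) = -8*s*(s + sqrt(-3 + s)))
(-123 + 6*I(4))*(-5 + 3)**2 = (-123 + 6*(-8*4*(4 + sqrt(-3 + 4))))*(-5 + 3)**2 = (-123 + 6*(-8*4*(4 + sqrt(1))))*(-2)**2 = (-123 + 6*(-8*4*(4 + 1)))*4 = (-123 + 6*(-8*4*5))*4 = (-123 + 6*(-160))*4 = (-123 - 960)*4 = -1083*4 = -4332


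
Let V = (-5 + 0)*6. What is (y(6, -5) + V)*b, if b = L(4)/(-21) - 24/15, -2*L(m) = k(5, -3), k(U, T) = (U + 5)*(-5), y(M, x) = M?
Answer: 2344/35 ≈ 66.971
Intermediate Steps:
k(U, T) = -25 - 5*U (k(U, T) = (5 + U)*(-5) = -25 - 5*U)
L(m) = 25 (L(m) = -(-25 - 5*5)/2 = -(-25 - 25)/2 = -½*(-50) = 25)
b = -293/105 (b = 25/(-21) - 24/15 = 25*(-1/21) - 24*1/15 = -25/21 - 8/5 = -293/105 ≈ -2.7905)
V = -30 (V = -5*6 = -30)
(y(6, -5) + V)*b = (6 - 30)*(-293/105) = -24*(-293/105) = 2344/35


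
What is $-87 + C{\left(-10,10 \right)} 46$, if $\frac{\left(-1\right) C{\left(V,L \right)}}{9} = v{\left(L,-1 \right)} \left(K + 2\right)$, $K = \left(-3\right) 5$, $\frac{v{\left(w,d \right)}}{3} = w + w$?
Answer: $322833$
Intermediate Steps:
$v{\left(w,d \right)} = 6 w$ ($v{\left(w,d \right)} = 3 \left(w + w\right) = 3 \cdot 2 w = 6 w$)
$K = -15$
$C{\left(V,L \right)} = 702 L$ ($C{\left(V,L \right)} = - 9 \cdot 6 L \left(-15 + 2\right) = - 9 \cdot 6 L \left(-13\right) = - 9 \left(- 78 L\right) = 702 L$)
$-87 + C{\left(-10,10 \right)} 46 = -87 + 702 \cdot 10 \cdot 46 = -87 + 7020 \cdot 46 = -87 + 322920 = 322833$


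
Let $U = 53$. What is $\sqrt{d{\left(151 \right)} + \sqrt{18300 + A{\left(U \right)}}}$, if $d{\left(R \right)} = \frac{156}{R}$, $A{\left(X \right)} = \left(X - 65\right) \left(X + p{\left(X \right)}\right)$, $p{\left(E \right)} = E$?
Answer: $\frac{\sqrt{23556 + 136806 \sqrt{473}}}{151} \approx 11.468$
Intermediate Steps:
$A{\left(X \right)} = 2 X \left(-65 + X\right)$ ($A{\left(X \right)} = \left(X - 65\right) \left(X + X\right) = \left(-65 + X\right) 2 X = 2 X \left(-65 + X\right)$)
$\sqrt{d{\left(151 \right)} + \sqrt{18300 + A{\left(U \right)}}} = \sqrt{\frac{156}{151} + \sqrt{18300 + 2 \cdot 53 \left(-65 + 53\right)}} = \sqrt{156 \cdot \frac{1}{151} + \sqrt{18300 + 2 \cdot 53 \left(-12\right)}} = \sqrt{\frac{156}{151} + \sqrt{18300 - 1272}} = \sqrt{\frac{156}{151} + \sqrt{17028}} = \sqrt{\frac{156}{151} + 6 \sqrt{473}}$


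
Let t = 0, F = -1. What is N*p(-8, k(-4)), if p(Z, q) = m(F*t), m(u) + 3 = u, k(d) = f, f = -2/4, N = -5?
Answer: 15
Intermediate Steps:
f = -1/2 (f = -2*1/4 = -1/2 ≈ -0.50000)
k(d) = -1/2
m(u) = -3 + u
p(Z, q) = -3 (p(Z, q) = -3 - 1*0 = -3 + 0 = -3)
N*p(-8, k(-4)) = -5*(-3) = 15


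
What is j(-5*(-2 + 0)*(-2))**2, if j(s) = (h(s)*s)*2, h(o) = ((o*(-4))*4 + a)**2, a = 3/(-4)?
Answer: 66481926786025/4 ≈ 1.6620e+13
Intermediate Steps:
a = -3/4 (a = 3*(-1/4) = -3/4 ≈ -0.75000)
h(o) = (-3/4 - 16*o)**2 (h(o) = ((o*(-4))*4 - 3/4)**2 = (-4*o*4 - 3/4)**2 = (-16*o - 3/4)**2 = (-3/4 - 16*o)**2)
j(s) = s*(3 + 64*s)**2/8 (j(s) = (((3 + 64*s)**2/16)*s)*2 = (s*(3 + 64*s)**2/16)*2 = s*(3 + 64*s)**2/8)
j(-5*(-2 + 0)*(-2))**2 = ((-5*(-2 + 0)*(-2))*(3 + 64*(-5*(-2 + 0)*(-2)))**2/8)**2 = ((-5*(-2)*(-2))*(3 + 64*(-5*(-2)*(-2)))**2/8)**2 = ((10*(-2))*(3 + 64*(10*(-2)))**2/8)**2 = ((1/8)*(-20)*(3 + 64*(-20))**2)**2 = ((1/8)*(-20)*(3 - 1280)**2)**2 = ((1/8)*(-20)*(-1277)**2)**2 = ((1/8)*(-20)*1630729)**2 = (-8153645/2)**2 = 66481926786025/4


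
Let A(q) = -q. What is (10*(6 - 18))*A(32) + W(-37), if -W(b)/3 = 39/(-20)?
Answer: 76917/20 ≈ 3845.9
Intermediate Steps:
W(b) = 117/20 (W(b) = -117/(-20) = -117*(-1)/20 = -3*(-39/20) = 117/20)
(10*(6 - 18))*A(32) + W(-37) = (10*(6 - 18))*(-1*32) + 117/20 = (10*(-12))*(-32) + 117/20 = -120*(-32) + 117/20 = 3840 + 117/20 = 76917/20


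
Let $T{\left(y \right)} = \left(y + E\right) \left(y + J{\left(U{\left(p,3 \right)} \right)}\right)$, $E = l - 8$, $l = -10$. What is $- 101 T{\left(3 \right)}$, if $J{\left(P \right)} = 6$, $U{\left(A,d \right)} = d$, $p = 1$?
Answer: $13635$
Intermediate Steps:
$E = -18$ ($E = -10 - 8 = -18$)
$T{\left(y \right)} = \left(-18 + y\right) \left(6 + y\right)$ ($T{\left(y \right)} = \left(y - 18\right) \left(y + 6\right) = \left(-18 + y\right) \left(6 + y\right)$)
$- 101 T{\left(3 \right)} = - 101 \left(-108 + 3^{2} - 36\right) = - 101 \left(-108 + 9 - 36\right) = \left(-101\right) \left(-135\right) = 13635$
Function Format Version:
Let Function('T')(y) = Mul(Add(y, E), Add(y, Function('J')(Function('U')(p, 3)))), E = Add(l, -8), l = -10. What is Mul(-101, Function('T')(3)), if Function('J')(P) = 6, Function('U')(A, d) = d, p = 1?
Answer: 13635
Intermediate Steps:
E = -18 (E = Add(-10, -8) = -18)
Function('T')(y) = Mul(Add(-18, y), Add(6, y)) (Function('T')(y) = Mul(Add(y, -18), Add(y, 6)) = Mul(Add(-18, y), Add(6, y)))
Mul(-101, Function('T')(3)) = Mul(-101, Add(-108, Pow(3, 2), Mul(-12, 3))) = Mul(-101, Add(-108, 9, -36)) = Mul(-101, -135) = 13635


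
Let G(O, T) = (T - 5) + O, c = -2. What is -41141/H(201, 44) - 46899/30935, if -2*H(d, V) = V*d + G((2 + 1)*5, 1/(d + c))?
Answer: 423899787977/54505830445 ≈ 7.7771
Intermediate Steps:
G(O, T) = -5 + O + T (G(O, T) = (-5 + T) + O = -5 + O + T)
H(d, V) = -5 - 1/(2*(-2 + d)) - V*d/2 (H(d, V) = -(V*d + (-5 + (2 + 1)*5 + 1/(d - 2)))/2 = -(V*d + (-5 + 3*5 + 1/(-2 + d)))/2 = -(V*d + (-5 + 15 + 1/(-2 + d)))/2 = -(V*d + (10 + 1/(-2 + d)))/2 = -(10 + 1/(-2 + d) + V*d)/2 = -5 - 1/(2*(-2 + d)) - V*d/2)
-41141/H(201, 44) - 46899/30935 = -41141*2*(-2 + 201)/(19 - 10*201 - 1*44*201*(-2 + 201)) - 46899/30935 = -41141*398/(19 - 2010 - 1*44*201*199) - 46899*1/30935 = -41141*398/(19 - 2010 - 1759956) - 46899/30935 = -41141/((1/2)*(1/199)*(-1761947)) - 46899/30935 = -41141/(-1761947/398) - 46899/30935 = -41141*(-398/1761947) - 46899/30935 = 16374118/1761947 - 46899/30935 = 423899787977/54505830445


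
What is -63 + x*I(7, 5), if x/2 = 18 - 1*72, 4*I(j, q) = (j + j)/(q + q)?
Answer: -504/5 ≈ -100.80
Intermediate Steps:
I(j, q) = j/(4*q) (I(j, q) = ((j + j)/(q + q))/4 = ((2*j)/((2*q)))/4 = ((2*j)*(1/(2*q)))/4 = (j/q)/4 = j/(4*q))
x = -108 (x = 2*(18 - 1*72) = 2*(18 - 72) = 2*(-54) = -108)
-63 + x*I(7, 5) = -63 - 27*7/5 = -63 - 108*7/20 = -63 - 189/5 = -504/5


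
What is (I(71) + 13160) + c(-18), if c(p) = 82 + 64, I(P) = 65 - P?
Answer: 13300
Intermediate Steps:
c(p) = 146
(I(71) + 13160) + c(-18) = ((65 - 1*71) + 13160) + 146 = ((65 - 71) + 13160) + 146 = (-6 + 13160) + 146 = 13154 + 146 = 13300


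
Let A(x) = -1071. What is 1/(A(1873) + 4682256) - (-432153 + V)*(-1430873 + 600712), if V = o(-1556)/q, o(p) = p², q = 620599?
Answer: -1042228187434257848130536/2905138729815 ≈ -3.5875e+11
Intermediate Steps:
V = 2421136/620599 (V = (-1556)²/620599 = 2421136*(1/620599) = 2421136/620599 ≈ 3.9013)
1/(A(1873) + 4682256) - (-432153 + V)*(-1430873 + 600712) = 1/(-1071 + 4682256) - (-432153 + 2421136/620599)*(-1430873 + 600712) = 1/4681185 - (-268191298511)*(-830161)/620599 = 1/4681185 - 1*222641956563190271/620599 = 1/4681185 - 222641956563190271/620599 = -1042228187434257848130536/2905138729815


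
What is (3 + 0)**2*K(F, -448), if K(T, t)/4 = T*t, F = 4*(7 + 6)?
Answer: -838656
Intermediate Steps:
F = 52 (F = 4*13 = 52)
K(T, t) = 4*T*t (K(T, t) = 4*(T*t) = 4*T*t)
(3 + 0)**2*K(F, -448) = (3 + 0)**2*(4*52*(-448)) = 3**2*(-93184) = 9*(-93184) = -838656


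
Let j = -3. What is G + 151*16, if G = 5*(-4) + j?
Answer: 2393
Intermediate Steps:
G = -23 (G = 5*(-4) - 3 = -20 - 3 = -23)
G + 151*16 = -23 + 151*16 = -23 + 2416 = 2393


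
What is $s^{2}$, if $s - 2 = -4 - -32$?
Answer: $900$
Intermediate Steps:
$s = 30$ ($s = 2 - -28 = 2 + \left(-4 + 32\right) = 2 + 28 = 30$)
$s^{2} = 30^{2} = 900$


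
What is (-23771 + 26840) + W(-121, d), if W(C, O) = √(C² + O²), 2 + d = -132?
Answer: 3069 + √32597 ≈ 3249.5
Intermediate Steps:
d = -134 (d = -2 - 132 = -134)
(-23771 + 26840) + W(-121, d) = (-23771 + 26840) + √((-121)² + (-134)²) = 3069 + √(14641 + 17956) = 3069 + √32597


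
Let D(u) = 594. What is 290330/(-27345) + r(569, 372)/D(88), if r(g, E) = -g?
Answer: -12534355/1082862 ≈ -11.575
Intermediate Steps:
290330/(-27345) + r(569, 372)/D(88) = 290330/(-27345) - 1*569/594 = 290330*(-1/27345) - 569*1/594 = -58066/5469 - 569/594 = -12534355/1082862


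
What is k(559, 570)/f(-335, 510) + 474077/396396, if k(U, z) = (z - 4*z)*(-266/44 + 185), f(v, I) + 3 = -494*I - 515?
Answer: 120493286063/50036670684 ≈ 2.4081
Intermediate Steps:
f(v, I) = -518 - 494*I (f(v, I) = -3 + (-494*I - 515) = -3 + (-515 - 494*I) = -518 - 494*I)
k(U, z) = -11811*z/22 (k(U, z) = (-3*z)*(-266*1/44 + 185) = (-3*z)*(-133/22 + 185) = -3*z*(3937/22) = -11811*z/22)
k(559, 570)/f(-335, 510) + 474077/396396 = (-11811/22*570)/(-518 - 494*510) + 474077/396396 = -3366135/(11*(-518 - 251940)) + 474077*(1/396396) = -3366135/11/(-252458) + 474077/396396 = -3366135/11*(-1/252458) + 474077/396396 = 3366135/2777038 + 474077/396396 = 120493286063/50036670684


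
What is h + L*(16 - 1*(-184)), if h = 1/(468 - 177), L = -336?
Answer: -19555199/291 ≈ -67200.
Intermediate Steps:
h = 1/291 ≈ 0.0034364
h + L*(16 - 1*(-184)) = 1/291 - 336*(16 - 1*(-184)) = 1/291 - 336*(16 + 184) = 1/291 - 336*200 = 1/291 - 67200 = -19555199/291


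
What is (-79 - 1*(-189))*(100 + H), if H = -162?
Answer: -6820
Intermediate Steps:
(-79 - 1*(-189))*(100 + H) = (-79 - 1*(-189))*(100 - 162) = (-79 + 189)*(-62) = 110*(-62) = -6820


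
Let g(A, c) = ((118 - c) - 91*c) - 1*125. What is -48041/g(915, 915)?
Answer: 48041/84187 ≈ 0.57065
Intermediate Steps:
g(A, c) = -7 - 92*c (g(A, c) = ((118 - c) - 91*c) - 125 = (118 - 92*c) - 125 = -7 - 92*c)
-48041/g(915, 915) = -48041/(-7 - 92*915) = -48041/(-7 - 84180) = -48041/(-84187) = -48041*(-1/84187) = 48041/84187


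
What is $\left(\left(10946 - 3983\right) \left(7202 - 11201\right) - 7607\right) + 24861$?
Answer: $-27827783$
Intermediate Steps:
$\left(\left(10946 - 3983\right) \left(7202 - 11201\right) - 7607\right) + 24861 = \left(6963 \left(-3999\right) - 7607\right) + 24861 = \left(-27845037 - 7607\right) + 24861 = -27852644 + 24861 = -27827783$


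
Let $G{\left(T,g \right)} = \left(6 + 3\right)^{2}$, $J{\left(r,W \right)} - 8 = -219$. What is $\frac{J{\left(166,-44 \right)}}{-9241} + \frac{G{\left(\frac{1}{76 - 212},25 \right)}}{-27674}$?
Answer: $\frac{5090693}{255735434} \approx 0.019906$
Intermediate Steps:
$J{\left(r,W \right)} = -211$ ($J{\left(r,W \right)} = 8 - 219 = -211$)
$G{\left(T,g \right)} = 81$ ($G{\left(T,g \right)} = 9^{2} = 81$)
$\frac{J{\left(166,-44 \right)}}{-9241} + \frac{G{\left(\frac{1}{76 - 212},25 \right)}}{-27674} = - \frac{211}{-9241} + \frac{81}{-27674} = \left(-211\right) \left(- \frac{1}{9241}\right) + 81 \left(- \frac{1}{27674}\right) = \frac{211}{9241} - \frac{81}{27674} = \frac{5090693}{255735434}$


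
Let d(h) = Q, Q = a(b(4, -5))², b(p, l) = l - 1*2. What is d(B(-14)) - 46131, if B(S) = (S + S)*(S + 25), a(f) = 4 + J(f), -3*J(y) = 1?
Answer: -415058/9 ≈ -46118.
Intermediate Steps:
J(y) = -⅓ (J(y) = -⅓*1 = -⅓)
b(p, l) = -2 + l (b(p, l) = l - 2 = -2 + l)
a(f) = 11/3 (a(f) = 4 - ⅓ = 11/3)
B(S) = 2*S*(25 + S) (B(S) = (2*S)*(25 + S) = 2*S*(25 + S))
Q = 121/9 (Q = (11/3)² = 121/9 ≈ 13.444)
d(h) = 121/9
d(B(-14)) - 46131 = 121/9 - 46131 = -415058/9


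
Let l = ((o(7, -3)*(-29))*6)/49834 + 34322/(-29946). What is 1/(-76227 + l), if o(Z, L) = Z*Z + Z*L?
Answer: -373082241/28439404059572 ≈ -1.3118e-5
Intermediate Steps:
o(Z, L) = Z² + L*Z
l = -464074865/373082241 (l = (((7*(-3 + 7))*(-29))*6)/49834 + 34322/(-29946) = (((7*4)*(-29))*6)*(1/49834) + 34322*(-1/29946) = ((28*(-29))*6)*(1/49834) - 17161/14973 = -812*6*(1/49834) - 17161/14973 = -4872*1/49834 - 17161/14973 = -2436/24917 - 17161/14973 = -464074865/373082241 ≈ -1.2439)
1/(-76227 + l) = 1/(-76227 - 464074865/373082241) = 1/(-28439404059572/373082241) = -373082241/28439404059572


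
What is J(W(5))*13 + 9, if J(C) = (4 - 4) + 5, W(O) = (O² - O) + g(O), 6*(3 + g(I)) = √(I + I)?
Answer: 74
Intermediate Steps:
g(I) = -3 + √2*√I/6 (g(I) = -3 + √(I + I)/6 = -3 + √(2*I)/6 = -3 + (√2*√I)/6 = -3 + √2*√I/6)
W(O) = -3 + O² - O + √2*√O/6 (W(O) = (O² - O) + (-3 + √2*√O/6) = -3 + O² - O + √2*√O/6)
J(C) = 5 (J(C) = 0 + 5 = 5)
J(W(5))*13 + 9 = 5*13 + 9 = 65 + 9 = 74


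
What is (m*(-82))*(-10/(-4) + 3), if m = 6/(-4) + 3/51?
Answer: 22099/34 ≈ 649.97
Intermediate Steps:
m = -49/34 (m = 6*(-1/4) + 3*(1/51) = -3/2 + 1/17 = -49/34 ≈ -1.4412)
(m*(-82))*(-10/(-4) + 3) = (-49/34*(-82))*(-10/(-4) + 3) = 2009*(-10*(-1)/4 + 3)/17 = 2009*(-5*(-1/2) + 3)/17 = 2009*(5/2 + 3)/17 = (2009/17)*(11/2) = 22099/34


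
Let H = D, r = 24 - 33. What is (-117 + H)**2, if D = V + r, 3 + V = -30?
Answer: 25281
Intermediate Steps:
V = -33 (V = -3 - 30 = -33)
r = -9
D = -42 (D = -33 - 9 = -42)
H = -42
(-117 + H)**2 = (-117 - 42)**2 = (-159)**2 = 25281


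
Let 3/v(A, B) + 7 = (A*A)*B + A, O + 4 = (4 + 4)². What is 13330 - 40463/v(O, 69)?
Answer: -10053113749/3 ≈ -3.3510e+9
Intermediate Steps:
O = 60 (O = -4 + (4 + 4)² = -4 + 8² = -4 + 64 = 60)
v(A, B) = 3/(-7 + A + B*A²) (v(A, B) = 3/(-7 + ((A*A)*B + A)) = 3/(-7 + (A²*B + A)) = 3/(-7 + (B*A² + A)) = 3/(-7 + (A + B*A²)) = 3/(-7 + A + B*A²))
13330 - 40463/v(O, 69) = 13330 - 40463/(3/(-7 + 60 + 69*60²)) = 13330 - 40463/(3/(-7 + 60 + 69*3600)) = 13330 - 40463/(3/(-7 + 60 + 248400)) = 13330 - 40463/(3/248453) = 13330 - 40463/(3*(1/248453)) = 13330 - 40463/3/248453 = 13330 - 40463*248453/3 = 13330 - 1*10053153739/3 = 13330 - 10053153739/3 = -10053113749/3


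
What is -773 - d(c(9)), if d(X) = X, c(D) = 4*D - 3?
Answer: -806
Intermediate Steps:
c(D) = -3 + 4*D
-773 - d(c(9)) = -773 - (-3 + 4*9) = -773 - (-3 + 36) = -773 - 1*33 = -773 - 33 = -806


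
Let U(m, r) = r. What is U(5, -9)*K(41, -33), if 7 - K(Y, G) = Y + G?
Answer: 9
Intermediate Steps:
K(Y, G) = 7 - G - Y (K(Y, G) = 7 - (Y + G) = 7 - (G + Y) = 7 + (-G - Y) = 7 - G - Y)
U(5, -9)*K(41, -33) = -9*(7 - 1*(-33) - 1*41) = -9*(7 + 33 - 41) = -9*(-1) = 9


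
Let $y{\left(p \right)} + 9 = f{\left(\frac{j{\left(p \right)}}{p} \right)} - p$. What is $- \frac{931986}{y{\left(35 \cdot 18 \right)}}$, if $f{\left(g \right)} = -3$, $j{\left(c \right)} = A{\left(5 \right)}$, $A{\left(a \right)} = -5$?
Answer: $\frac{155331}{107} \approx 1451.7$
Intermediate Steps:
$j{\left(c \right)} = -5$
$y{\left(p \right)} = -12 - p$ ($y{\left(p \right)} = -9 - \left(3 + p\right) = -12 - p$)
$- \frac{931986}{y{\left(35 \cdot 18 \right)}} = - \frac{931986}{-12 - 35 \cdot 18} = - \frac{931986}{-12 - 630} = - \frac{931986}{-642} = \left(-931986\right) \left(- \frac{1}{642}\right) = \frac{155331}{107}$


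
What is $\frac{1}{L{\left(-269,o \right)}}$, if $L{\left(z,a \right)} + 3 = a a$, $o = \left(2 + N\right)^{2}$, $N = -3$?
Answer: $- \frac{1}{2} \approx -0.5$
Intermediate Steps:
$o = 1$ ($o = \left(2 - 3\right)^{2} = \left(-1\right)^{2} = 1$)
$L{\left(z,a \right)} = -3 + a^{2}$ ($L{\left(z,a \right)} = -3 + a a = -3 + a^{2}$)
$\frac{1}{L{\left(-269,o \right)}} = \frac{1}{-3 + 1^{2}} = \frac{1}{-3 + 1} = \frac{1}{-2} = - \frac{1}{2}$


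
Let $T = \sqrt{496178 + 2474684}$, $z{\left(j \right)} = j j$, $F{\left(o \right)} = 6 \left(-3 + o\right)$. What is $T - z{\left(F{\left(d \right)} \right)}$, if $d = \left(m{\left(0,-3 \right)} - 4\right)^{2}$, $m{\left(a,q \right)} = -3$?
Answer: $-76176 + \sqrt{2970862} \approx -74452.0$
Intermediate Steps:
$d = 49$ ($d = \left(-3 - 4\right)^{2} = \left(-7\right)^{2} = 49$)
$F{\left(o \right)} = -18 + 6 o$
$z{\left(j \right)} = j^{2}$
$T = \sqrt{2970862} \approx 1723.6$
$T - z{\left(F{\left(d \right)} \right)} = \sqrt{2970862} - \left(-18 + 6 \cdot 49\right)^{2} = \sqrt{2970862} - \left(-18 + 294\right)^{2} = \sqrt{2970862} - 276^{2} = \sqrt{2970862} - 76176 = -76176 + \sqrt{2970862}$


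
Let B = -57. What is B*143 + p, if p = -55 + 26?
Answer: -8180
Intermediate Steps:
p = -29
B*143 + p = -57*143 - 29 = -8151 - 29 = -8180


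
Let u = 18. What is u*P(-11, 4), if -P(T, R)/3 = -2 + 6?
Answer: -216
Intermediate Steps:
P(T, R) = -12 (P(T, R) = -3*(-2 + 6) = -3*4 = -12)
u*P(-11, 4) = 18*(-12) = -216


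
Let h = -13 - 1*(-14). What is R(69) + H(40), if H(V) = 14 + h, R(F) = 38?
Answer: 53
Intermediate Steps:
h = 1 (h = -13 + 14 = 1)
H(V) = 15 (H(V) = 14 + 1 = 15)
R(69) + H(40) = 38 + 15 = 53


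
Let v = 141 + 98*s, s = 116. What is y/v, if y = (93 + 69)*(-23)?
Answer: -3726/11509 ≈ -0.32375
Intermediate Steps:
y = -3726 (y = 162*(-23) = -3726)
v = 11509 (v = 141 + 98*116 = 141 + 11368 = 11509)
y/v = -3726/11509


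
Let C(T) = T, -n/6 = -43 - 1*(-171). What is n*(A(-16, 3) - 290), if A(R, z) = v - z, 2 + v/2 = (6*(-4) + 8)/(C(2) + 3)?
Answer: 1165056/5 ≈ 2.3301e+5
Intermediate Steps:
n = -768 (n = -6*(-43 - 1*(-171)) = -6*(-43 + 171) = -6*128 = -768)
v = -52/5 (v = -4 + 2*((6*(-4) + 8)/(2 + 3)) = -4 + 2*((-24 + 8)/5) = -4 + 2*(-16*1/5) = -4 + 2*(-16/5) = -4 - 32/5 = -52/5 ≈ -10.400)
A(R, z) = -52/5 - z
n*(A(-16, 3) - 290) = -768*((-52/5 - 1*3) - 290) = -768*((-52/5 - 3) - 290) = -768*(-67/5 - 290) = -768*(-1517/5) = 1165056/5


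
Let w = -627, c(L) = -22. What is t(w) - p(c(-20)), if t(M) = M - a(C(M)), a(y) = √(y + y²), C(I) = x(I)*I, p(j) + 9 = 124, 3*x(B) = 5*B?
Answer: -742 - 836*√614265 ≈ -6.5596e+5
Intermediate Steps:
x(B) = 5*B/3 (x(B) = (5*B)/3 = 5*B/3)
p(j) = 115 (p(j) = -9 + 124 = 115)
C(I) = 5*I²/3 (C(I) = (5*I/3)*I = 5*I²/3)
t(M) = M - √15*√(M²*(1 + 5*M²/3))/3 (t(M) = M - √((5*M²/3)*(1 + 5*M²/3)) = M - √(5*M²*(1 + 5*M²/3)/3) = M - √15*√(M²*(1 + 5*M²/3))/3)
t(w) - p(c(-20)) = (-627 - √5*√((-627)²*(3 + 5*(-627)²))/3) - 1*115 = (-627 - √5*√(393129*(3 + 5*393129))/3) - 115 = (-627 - √5*√(393129*(3 + 1965645))/3) - 115 = (-627 - √5*√(393129*1965648)/3) - 115 = (-627 - √5*√772753232592/3) - 115 = (-627 - √5*2508*√122853/3) - 115 = (-627 - 836*√614265) - 115 = -742 - 836*√614265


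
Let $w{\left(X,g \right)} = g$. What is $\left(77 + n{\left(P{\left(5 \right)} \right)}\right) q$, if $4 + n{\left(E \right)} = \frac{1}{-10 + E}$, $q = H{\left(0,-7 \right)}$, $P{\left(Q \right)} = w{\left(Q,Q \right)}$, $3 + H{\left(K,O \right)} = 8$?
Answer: $364$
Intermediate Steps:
$H{\left(K,O \right)} = 5$ ($H{\left(K,O \right)} = -3 + 8 = 5$)
$P{\left(Q \right)} = Q$
$q = 5$
$n{\left(E \right)} = -4 + \frac{1}{-10 + E}$
$\left(77 + n{\left(P{\left(5 \right)} \right)}\right) q = \left(77 + \frac{41 - 20}{-10 + 5}\right) 5 = \left(77 + \frac{41 - 20}{-5}\right) 5 = \left(77 - \frac{21}{5}\right) 5 = \frac{364}{5} \cdot 5 = 364$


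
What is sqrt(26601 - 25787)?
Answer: sqrt(814) ≈ 28.531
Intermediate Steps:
sqrt(26601 - 25787) = sqrt(814)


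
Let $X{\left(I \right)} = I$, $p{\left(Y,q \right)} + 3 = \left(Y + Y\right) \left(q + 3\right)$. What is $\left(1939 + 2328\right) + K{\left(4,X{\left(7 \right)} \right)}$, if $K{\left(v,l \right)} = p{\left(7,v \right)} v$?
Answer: $4647$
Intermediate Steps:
$p{\left(Y,q \right)} = -3 + 2 Y \left(3 + q\right)$ ($p{\left(Y,q \right)} = -3 + \left(Y + Y\right) \left(q + 3\right) = -3 + 2 Y \left(3 + q\right)$)
$K{\left(v,l \right)} = v \left(39 + 14 v\right)$ ($K{\left(v,l \right)} = \left(-3 + 6 \cdot 7 + 2 \cdot 7 v\right) v = \left(-3 + 42 + 14 v\right) v = \left(39 + 14 v\right) v = v \left(39 + 14 v\right)$)
$\left(1939 + 2328\right) + K{\left(4,X{\left(7 \right)} \right)} = \left(1939 + 2328\right) + 4 \left(39 + 14 \cdot 4\right) = 4267 + 4 \left(39 + 56\right) = 4267 + 4 \cdot 95 = 4267 + 380 = 4647$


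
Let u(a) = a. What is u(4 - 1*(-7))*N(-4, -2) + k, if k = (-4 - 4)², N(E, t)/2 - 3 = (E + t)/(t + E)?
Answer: 152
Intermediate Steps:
N(E, t) = 8 (N(E, t) = 6 + 2*((E + t)/(t + E)) = 6 + 2*((E + t)/(E + t)) = 6 + 2*1 = 6 + 2 = 8)
k = 64 (k = (-8)² = 64)
u(4 - 1*(-7))*N(-4, -2) + k = (4 - 1*(-7))*8 + 64 = (4 + 7)*8 + 64 = 11*8 + 64 = 88 + 64 = 152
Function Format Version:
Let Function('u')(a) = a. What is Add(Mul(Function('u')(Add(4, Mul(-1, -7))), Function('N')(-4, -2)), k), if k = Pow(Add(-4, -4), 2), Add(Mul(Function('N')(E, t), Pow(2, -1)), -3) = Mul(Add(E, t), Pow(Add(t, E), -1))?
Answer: 152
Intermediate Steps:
Function('N')(E, t) = 8 (Function('N')(E, t) = Add(6, Mul(2, Mul(Add(E, t), Pow(Add(t, E), -1)))) = Add(6, Mul(2, Mul(Add(E, t), Pow(Add(E, t), -1)))) = Add(6, Mul(2, 1)) = Add(6, 2) = 8)
k = 64 (k = Pow(-8, 2) = 64)
Add(Mul(Function('u')(Add(4, Mul(-1, -7))), Function('N')(-4, -2)), k) = Add(Mul(Add(4, Mul(-1, -7)), 8), 64) = Add(Mul(Add(4, 7), 8), 64) = Add(Mul(11, 8), 64) = Add(88, 64) = 152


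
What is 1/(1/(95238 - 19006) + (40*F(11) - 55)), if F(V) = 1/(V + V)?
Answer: -838552/44595709 ≈ -0.018803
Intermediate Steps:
F(V) = 1/(2*V)
1/(1/(95238 - 19006) + (40*F(11) - 55)) = 1/(1/(95238 - 19006) + (40*((½)/11) - 55)) = 1/(1/76232 + (40*((½)*(1/11)) - 55)) = 1/(1/76232 + (40*(1/22) - 55)) = 1/(1/76232 + (20/11 - 55)) = 1/(1/76232 - 585/11) = 1/(-44595709/838552) = -838552/44595709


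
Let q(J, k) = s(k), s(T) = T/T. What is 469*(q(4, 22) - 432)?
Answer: -202139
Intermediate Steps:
s(T) = 1
q(J, k) = 1
469*(q(4, 22) - 432) = 469*(1 - 432) = 469*(-431) = -202139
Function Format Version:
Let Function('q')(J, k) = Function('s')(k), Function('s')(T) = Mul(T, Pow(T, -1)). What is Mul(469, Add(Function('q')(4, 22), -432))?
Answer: -202139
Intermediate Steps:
Function('s')(T) = 1
Function('q')(J, k) = 1
Mul(469, Add(Function('q')(4, 22), -432)) = Mul(469, Add(1, -432)) = Mul(469, -431) = -202139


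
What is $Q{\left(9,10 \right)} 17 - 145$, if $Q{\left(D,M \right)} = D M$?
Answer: $1385$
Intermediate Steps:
$Q{\left(9,10 \right)} 17 - 145 = 9 \cdot 10 \cdot 17 - 145 = 90 \cdot 17 - 145 = 1530 - 145 = 1385$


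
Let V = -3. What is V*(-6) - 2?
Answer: 16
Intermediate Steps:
V*(-6) - 2 = -3*(-6) - 2 = 18 - 2 = 16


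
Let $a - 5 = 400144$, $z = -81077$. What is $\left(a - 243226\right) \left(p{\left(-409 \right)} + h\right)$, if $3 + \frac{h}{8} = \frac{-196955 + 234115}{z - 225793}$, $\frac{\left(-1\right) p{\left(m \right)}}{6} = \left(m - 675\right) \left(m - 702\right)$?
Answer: $- \frac{34796625394957712}{30687} \approx -1.1339 \cdot 10^{12}$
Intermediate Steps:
$a = 400149$ ($a = 5 + 400144 = 400149$)
$p{\left(m \right)} = - 6 \left(-702 + m\right) \left(-675 + m\right)$ ($p{\left(m \right)} = - 6 \left(m - 675\right) \left(m - 702\right) = - 6 \left(-675 + m\right) \left(-702 + m\right) = - 6 \left(-702 + m\right) \left(-675 + m\right)$)
$h = - \frac{766216}{30687}$ ($h = -24 + 8 \frac{-196955 + 234115}{-81077 - 225793} = -24 + 8 \frac{37160}{-306870} = -24 + 8 \cdot 37160 \left(- \frac{1}{306870}\right) = -24 + 8 \left(- \frac{3716}{30687}\right) = -24 - \frac{29728}{30687} = - \frac{766216}{30687} \approx -24.969$)
$\left(a - 243226\right) \left(p{\left(-409 \right)} + h\right) = \left(400149 - 243226\right) \left(\left(-2843100 - 6 \left(-409\right)^{2} + 8262 \left(-409\right)\right) - \frac{766216}{30687}\right) = 156923 \left(\left(-2843100 - 1003686 - 3379158\right) - \frac{766216}{30687}\right) = 156923 \left(-7225944 - \frac{766216}{30687}\right) = 156923 \left(- \frac{221743309744}{30687}\right) = - \frac{34796625394957712}{30687}$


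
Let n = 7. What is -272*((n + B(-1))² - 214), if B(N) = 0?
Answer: 44880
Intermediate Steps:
-272*((n + B(-1))² - 214) = -272*((7 + 0)² - 214) = -272*(7² - 214) = -272*(49 - 214) = -272*(-165) = 44880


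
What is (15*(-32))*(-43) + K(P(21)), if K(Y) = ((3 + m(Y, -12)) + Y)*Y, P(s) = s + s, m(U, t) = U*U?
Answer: 96618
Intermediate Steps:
m(U, t) = U²
P(s) = 2*s
K(Y) = Y*(3 + Y + Y²) (K(Y) = ((3 + Y²) + Y)*Y = (3 + Y + Y²)*Y = Y*(3 + Y + Y²))
(15*(-32))*(-43) + K(P(21)) = (15*(-32))*(-43) + (2*21)*(3 + 2*21 + (2*21)²) = -480*(-43) + 42*(3 + 42 + 42²) = 20640 + 42*(3 + 42 + 1764) = 20640 + 42*1809 = 20640 + 75978 = 96618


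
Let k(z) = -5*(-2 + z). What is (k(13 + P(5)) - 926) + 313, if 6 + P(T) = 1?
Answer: -643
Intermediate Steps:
P(T) = -5 (P(T) = -6 + 1 = -5)
k(z) = 10 - 5*z
(k(13 + P(5)) - 926) + 313 = ((10 - 5*(13 - 5)) - 926) + 313 = ((10 - 5*8) - 926) + 313 = ((10 - 40) - 926) + 313 = (-30 - 926) + 313 = -956 + 313 = -643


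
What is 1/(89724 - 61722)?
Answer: 1/28002 ≈ 3.5712e-5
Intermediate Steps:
1/(89724 - 61722) = 1/28002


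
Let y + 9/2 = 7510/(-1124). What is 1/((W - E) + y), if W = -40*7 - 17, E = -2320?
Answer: 281/565321 ≈ 0.00049706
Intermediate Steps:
W = -297 (W = -8*35 - 17 = -280 - 17 = -297)
y = -3142/281 (y = -9/2 + 7510/(-1124) = -9/2 + 7510*(-1/1124) = -9/2 - 3755/562 = -3142/281 ≈ -11.181)
1/((W - E) + y) = 1/((-297 - 1*(-2320)) - 3142/281) = 1/((-297 + 2320) - 3142/281) = 1/(2023 - 3142/281) = 1/(565321/281) = 281/565321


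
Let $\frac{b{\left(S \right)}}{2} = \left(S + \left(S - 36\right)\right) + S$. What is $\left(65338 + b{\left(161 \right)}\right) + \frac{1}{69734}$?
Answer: $\frac{4618622289}{69734} \approx 66232.0$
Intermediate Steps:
$b{\left(S \right)} = -72 + 6 S$ ($b{\left(S \right)} = 2 \left(\left(S + \left(S - 36\right)\right) + S\right) = 2 \left(\left(S + \left(-36 + S\right)\right) + S\right) = 2 \left(\left(-36 + 2 S\right) + S\right) = 2 \left(-36 + 3 S\right) = -72 + 6 S$)
$\left(65338 + b{\left(161 \right)}\right) + \frac{1}{69734} = \left(65338 + \left(-72 + 6 \cdot 161\right)\right) + \frac{1}{69734} = \left(65338 + \left(-72 + 966\right)\right) + \frac{1}{69734} = \left(65338 + 894\right) + \frac{1}{69734} = 66232 + \frac{1}{69734} = \frac{4618622289}{69734}$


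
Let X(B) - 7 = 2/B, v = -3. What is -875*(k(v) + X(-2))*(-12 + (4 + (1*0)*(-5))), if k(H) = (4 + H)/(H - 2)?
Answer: 40600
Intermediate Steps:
X(B) = 7 + 2/B
k(H) = (4 + H)/(-2 + H)
-875*(k(v) + X(-2))*(-12 + (4 + (1*0)*(-5))) = -875*((4 - 3)/(-2 - 3) + (7 + 2/(-2)))*(-12 + (4 + (1*0)*(-5))) = -875*(1/(-5) + (7 + 2*(-½)))*(-12 + (4 + 0*(-5))) = -875*(-⅕*1 + (7 - 1))*(-12 + (4 + 0)) = -875*(-⅕ + 6)*(-12 + 4) = -5075*(-8) = -875*(-232/5) = 40600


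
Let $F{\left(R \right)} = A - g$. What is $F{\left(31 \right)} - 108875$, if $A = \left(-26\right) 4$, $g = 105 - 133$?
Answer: $-108951$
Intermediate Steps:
$g = -28$ ($g = 105 - 133 = -28$)
$A = -104$
$F{\left(R \right)} = -76$ ($F{\left(R \right)} = -104 - -28 = -104 + 28 = -76$)
$F{\left(31 \right)} - 108875 = -76 - 108875 = -108951$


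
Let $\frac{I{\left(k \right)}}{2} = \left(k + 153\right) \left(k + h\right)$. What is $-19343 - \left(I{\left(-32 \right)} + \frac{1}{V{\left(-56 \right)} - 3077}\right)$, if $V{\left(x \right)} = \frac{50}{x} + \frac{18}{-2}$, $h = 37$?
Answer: $- \frac{1776457421}{86433} \approx -20553.0$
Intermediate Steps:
$I{\left(k \right)} = 2 \left(37 + k\right) \left(153 + k\right)$ ($I{\left(k \right)} = 2 \left(k + 153\right) \left(k + 37\right) = 2 \left(153 + k\right) \left(37 + k\right) = 2 \left(37 + k\right) \left(153 + k\right)$)
$V{\left(x \right)} = -9 + \frac{50}{x}$ ($V{\left(x \right)} = \frac{50}{x} + 18 \left(- \frac{1}{2}\right) = \frac{50}{x} - 9 = -9 + \frac{50}{x}$)
$-19343 - \left(I{\left(-32 \right)} + \frac{1}{V{\left(-56 \right)} - 3077}\right) = -19343 - \left(\left(11322 + 2 \left(-32\right)^{2} + 380 \left(-32\right)\right) + \frac{1}{\left(-9 + \frac{50}{-56}\right) - 3077}\right) = -19343 - \left(\left(11322 + 2 \cdot 1024 - 12160\right) + \frac{1}{\left(-9 + 50 \left(- \frac{1}{56}\right)\right) - 3077}\right) = -19343 - \left(\left(11322 + 2048 - 12160\right) + \frac{1}{\left(-9 - \frac{25}{28}\right) - 3077}\right) = -19343 - \left(1210 + \frac{1}{- \frac{277}{28} - 3077}\right) = -19343 - \left(1210 + \frac{1}{- \frac{86433}{28}}\right) = -19343 - \left(1210 - \frac{28}{86433}\right) = -19343 - \frac{104583902}{86433} = - \frac{1776457421}{86433}$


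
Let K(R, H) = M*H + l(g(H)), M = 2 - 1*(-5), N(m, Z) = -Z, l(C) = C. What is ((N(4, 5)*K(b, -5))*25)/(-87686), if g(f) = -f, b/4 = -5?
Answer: -1875/43843 ≈ -0.042766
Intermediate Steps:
b = -20 (b = 4*(-5) = -20)
M = 7 (M = 2 + 5 = 7)
K(R, H) = 6*H (K(R, H) = 7*H - H = 6*H)
((N(4, 5)*K(b, -5))*25)/(-87686) = (((-1*5)*(6*(-5)))*25)/(-87686) = (-5*(-30)*25)*(-1/87686) = (150*25)*(-1/87686) = 3750*(-1/87686) = -1875/43843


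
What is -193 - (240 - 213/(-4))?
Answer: -1945/4 ≈ -486.25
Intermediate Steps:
-193 - (240 - 213/(-4)) = -193 - (240 - 213*(-1)/4) = -193 - (240 - 1*(-213/4)) = -193 - (240 + 213/4) = -193 - 1*1173/4 = -193 - 1173/4 = -1945/4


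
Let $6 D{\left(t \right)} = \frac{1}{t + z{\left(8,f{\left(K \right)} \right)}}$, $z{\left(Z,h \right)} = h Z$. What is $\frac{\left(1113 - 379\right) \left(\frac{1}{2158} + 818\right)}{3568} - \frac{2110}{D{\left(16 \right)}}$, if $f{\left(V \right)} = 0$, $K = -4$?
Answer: $- \frac{779182227405}{3849872} \approx -2.0239 \cdot 10^{5}$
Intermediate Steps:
$z{\left(Z,h \right)} = Z h$
$D{\left(t \right)} = \frac{1}{6 t}$ ($D{\left(t \right)} = \frac{1}{6 \left(t + 8 \cdot 0\right)} = \frac{1}{6 \left(t + 0\right)} = \frac{1}{6 t}$)
$\frac{\left(1113 - 379\right) \left(\frac{1}{2158} + 818\right)}{3568} - \frac{2110}{D{\left(16 \right)}} = \frac{\left(1113 - 379\right) \left(\frac{1}{2158} + 818\right)}{3568} - \frac{2110}{\frac{1}{6} \cdot \frac{1}{16}} = 734 \left(\frac{1}{2158} + 818\right) \frac{1}{3568} - \frac{2110}{\frac{1}{6} \cdot \frac{1}{16}} = 734 \cdot \frac{1765245}{2158} \cdot \frac{1}{3568} - 2110 \frac{1}{\frac{1}{96}} = \frac{647844915}{1079} \cdot \frac{1}{3568} - 202560 = \frac{647844915}{3849872} - 202560 = - \frac{779182227405}{3849872}$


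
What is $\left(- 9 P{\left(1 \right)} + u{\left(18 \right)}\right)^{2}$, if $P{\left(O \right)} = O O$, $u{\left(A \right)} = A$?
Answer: $81$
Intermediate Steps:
$P{\left(O \right)} = O^{2}$
$\left(- 9 P{\left(1 \right)} + u{\left(18 \right)}\right)^{2} = \left(- 9 \cdot 1^{2} + 18\right)^{2} = \left(\left(-9\right) 1 + 18\right)^{2} = \left(-9 + 18\right)^{2} = 9^{2} = 81$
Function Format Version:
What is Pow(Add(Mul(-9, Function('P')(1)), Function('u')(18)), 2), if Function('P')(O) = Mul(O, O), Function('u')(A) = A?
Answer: 81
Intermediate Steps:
Function('P')(O) = Pow(O, 2)
Pow(Add(Mul(-9, Function('P')(1)), Function('u')(18)), 2) = Pow(Add(Mul(-9, Pow(1, 2)), 18), 2) = Pow(Add(Mul(-9, 1), 18), 2) = Pow(Add(-9, 18), 2) = Pow(9, 2) = 81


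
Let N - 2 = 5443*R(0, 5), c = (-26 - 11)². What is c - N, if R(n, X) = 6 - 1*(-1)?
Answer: -36734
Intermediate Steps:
R(n, X) = 7 (R(n, X) = 6 + 1 = 7)
c = 1369 (c = (-37)² = 1369)
N = 38103 (N = 2 + 5443*7 = 2 + 38101 = 38103)
c - N = 1369 - 1*38103 = 1369 - 38103 = -36734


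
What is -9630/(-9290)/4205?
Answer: 963/3906445 ≈ 0.00024652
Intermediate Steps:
-9630/(-9290)/4205 = -9630*(-1/9290)*(1/4205) = (963/929)*(1/4205) = 963/3906445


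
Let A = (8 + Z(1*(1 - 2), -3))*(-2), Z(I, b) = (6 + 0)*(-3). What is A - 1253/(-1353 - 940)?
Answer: 47113/2293 ≈ 20.546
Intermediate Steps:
Z(I, b) = -18 (Z(I, b) = 6*(-3) = -18)
A = 20 (A = (8 - 18)*(-2) = -10*(-2) = 20)
A - 1253/(-1353 - 940) = 20 - 1253/(-1353 - 940) = 20 - 1253/(-2293) = 20 - 1253*(-1)/2293 = 20 - 1*(-1253/2293) = 20 + 1253/2293 = 47113/2293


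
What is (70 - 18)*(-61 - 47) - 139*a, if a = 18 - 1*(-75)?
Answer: -18543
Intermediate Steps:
a = 93 (a = 18 + 75 = 93)
(70 - 18)*(-61 - 47) - 139*a = (70 - 18)*(-61 - 47) - 139*93 = 52*(-108) - 12927 = -5616 - 12927 = -18543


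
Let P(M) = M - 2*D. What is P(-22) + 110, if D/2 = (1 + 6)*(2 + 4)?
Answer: -80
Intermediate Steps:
D = 84 (D = 2*((1 + 6)*(2 + 4)) = 2*(7*6) = 2*42 = 84)
P(M) = -168 + M (P(M) = M - 2*84 = M - 168 = -168 + M)
P(-22) + 110 = (-168 - 22) + 110 = -190 + 110 = -80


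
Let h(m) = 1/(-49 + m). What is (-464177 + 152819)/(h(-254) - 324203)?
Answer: 47170737/49116755 ≈ 0.96038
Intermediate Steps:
(-464177 + 152819)/(h(-254) - 324203) = (-464177 + 152819)/(1/(-49 - 254) - 324203) = -311358/(1/(-303) - 324203) = -311358/(-1/303 - 324203) = -311358/(-98233510/303) = -311358*(-303/98233510) = 47170737/49116755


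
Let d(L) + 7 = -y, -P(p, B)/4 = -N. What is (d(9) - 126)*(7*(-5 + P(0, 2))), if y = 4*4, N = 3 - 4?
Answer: 9387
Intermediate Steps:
N = -1
y = 16
P(p, B) = -4 (P(p, B) = -(-4)*(-1) = -4*1 = -4)
d(L) = -23 (d(L) = -7 - 1*16 = -7 - 16 = -23)
(d(9) - 126)*(7*(-5 + P(0, 2))) = (-23 - 126)*(7*(-5 - 4)) = -1043*(-9) = -149*(-63) = 9387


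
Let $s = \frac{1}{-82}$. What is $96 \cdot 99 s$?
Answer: $- \frac{4752}{41} \approx -115.9$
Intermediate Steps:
$s = - \frac{1}{82} \approx -0.012195$
$96 \cdot 99 s = 96 \cdot 99 \left(- \frac{1}{82}\right) = 9504 \left(- \frac{1}{82}\right) = - \frac{4752}{41}$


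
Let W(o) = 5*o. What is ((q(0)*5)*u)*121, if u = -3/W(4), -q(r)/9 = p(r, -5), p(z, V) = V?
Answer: -16335/4 ≈ -4083.8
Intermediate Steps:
q(r) = 45 (q(r) = -9*(-5) = 45)
u = -3/20 (u = -3/(5*4) = -3/20 ≈ -0.15000)
((q(0)*5)*u)*121 = ((45*5)*(-3/20))*121 = (225*(-3/20))*121 = -135/4*121 = -16335/4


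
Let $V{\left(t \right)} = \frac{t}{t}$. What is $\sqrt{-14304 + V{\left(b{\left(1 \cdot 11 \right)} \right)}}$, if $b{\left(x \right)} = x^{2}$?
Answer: $i \sqrt{14303} \approx 119.6 i$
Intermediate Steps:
$V{\left(t \right)} = 1$
$\sqrt{-14304 + V{\left(b{\left(1 \cdot 11 \right)} \right)}} = \sqrt{-14304 + 1} = \sqrt{-14303} = i \sqrt{14303}$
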